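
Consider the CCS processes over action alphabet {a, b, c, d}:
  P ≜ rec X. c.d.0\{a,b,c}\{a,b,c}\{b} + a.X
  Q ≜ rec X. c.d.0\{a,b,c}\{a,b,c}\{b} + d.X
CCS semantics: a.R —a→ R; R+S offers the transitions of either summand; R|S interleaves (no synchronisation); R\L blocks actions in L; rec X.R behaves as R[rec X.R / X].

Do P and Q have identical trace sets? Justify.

trace-distinct — witness ⟨a⟩

P's transition system — 3 states:
  u0 = rec X. c.d.0\{a,b,c}\{a,b,c}\{b} + a.X ⊢ ··a··> u0, ··c··> u1
  u1 = d.0\{a,b,c}\{a,b,c}\{b} ⊢ ··d··> u2
  u2 = 0\{a,b,c}\{a,b,c}\{b} ⊢ ∅
Q's transition system — 3 states:
  v0 = rec X. c.d.0\{a,b,c}\{a,b,c}\{b} + d.X ⊢ ··c··> v1, ··d··> v0
  v1 = d.0\{a,b,c}\{a,b,c}\{b} ⊢ ··d··> v2
  v2 = 0\{a,b,c}\{a,b,c}\{b} ⊢ ∅
Trace ⟨a⟩ through P, begin at {u0}:
  [1] a ⇒ {u0}
  — P admits the full trace.
Trace ⟨a⟩ through Q, begin at {v0}:
  [1] a ⇒ no successor for Q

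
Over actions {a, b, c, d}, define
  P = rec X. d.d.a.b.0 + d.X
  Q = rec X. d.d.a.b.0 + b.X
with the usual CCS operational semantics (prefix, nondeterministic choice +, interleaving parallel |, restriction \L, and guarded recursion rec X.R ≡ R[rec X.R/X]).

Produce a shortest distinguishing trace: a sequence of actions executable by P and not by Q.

LTS(P): 5 reachable states
  s0 = rec X. d.d.a.b.0 + d.X | =d=> s0, =d=> s1
  s1 = d.a.b.0 | =d=> s2
  s2 = a.b.0 | =a=> s3
  s3 = b.0 | =b=> s4
  s4 = 0 | ·
LTS(Q): 5 reachable states
  t0 = rec X. d.d.a.b.0 + b.X | =b=> t0, =d=> t1
  t1 = d.a.b.0 | =d=> t2
  t2 = a.b.0 | =a=> t3
  t3 = b.0 | =b=> t4
  t4 = 0 | ·
Executing ddd from P (initial set {s0}):
  after d @ step 1: {s0, s1}
  after d @ step 2: {s0, s1, s2}
  after d @ step 3: {s0, s1, s2}
  — P admits the full trace.
Executing ddd from Q (initial set {t0}):
  after d @ step 1: {t1}
  after d @ step 2: {t2}
  after d @ step 3: ∅ (Q stuck)

ddd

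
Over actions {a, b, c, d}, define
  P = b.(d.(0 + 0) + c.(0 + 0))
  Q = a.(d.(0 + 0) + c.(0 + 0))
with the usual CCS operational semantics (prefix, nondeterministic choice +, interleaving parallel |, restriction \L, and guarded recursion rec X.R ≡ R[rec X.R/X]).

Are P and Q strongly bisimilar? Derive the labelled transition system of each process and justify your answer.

LTS(P): 3 reachable states
  p0 = b.(d.(0 + 0) + c.(0 + 0)) has moves -b-> p1
  p1 = d.(0 + 0) + c.(0 + 0) has moves -c-> p2, -d-> p2
  p2 = 0 + 0 has moves (no moves)
LTS(Q): 3 reachable states
  q0 = a.(d.(0 + 0) + c.(0 + 0)) has moves -a-> q1
  q1 = d.(0 + 0) + c.(0 + 0) has moves -c-> q2, -d-> q2
  q2 = 0 + 0 has moves (no moves)
Coarsest stable partition (strong bisimilarity classes):
  B0 = {p0}
  B1 = {p1, q1}
  B2 = {p2, q2}
  B3 = {q0}
p0 ∈ B0, q0 ∈ B3 → different blocks

not bisimilar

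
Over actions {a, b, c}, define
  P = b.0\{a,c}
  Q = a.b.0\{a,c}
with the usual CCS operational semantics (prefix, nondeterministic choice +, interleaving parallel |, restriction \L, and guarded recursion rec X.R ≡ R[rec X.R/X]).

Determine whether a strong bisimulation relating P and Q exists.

not bisimilar

P's transition system — 2 states:
  m0 = b.0\{a,c} | ··b··> m1
  m1 = 0\{a,c} | ∅
Q's transition system — 3 states:
  n0 = a.b.0\{a,c} | ··a··> n1
  n1 = b.0\{a,c} | ··b··> n2
  n2 = 0\{a,c} | ∅
Partition-refinement fixed point:
  B0 = {m0, n1}
  B1 = {m1, n2}
  B2 = {n0}
m0 ∈ B0, n0 ∈ B2 → different blocks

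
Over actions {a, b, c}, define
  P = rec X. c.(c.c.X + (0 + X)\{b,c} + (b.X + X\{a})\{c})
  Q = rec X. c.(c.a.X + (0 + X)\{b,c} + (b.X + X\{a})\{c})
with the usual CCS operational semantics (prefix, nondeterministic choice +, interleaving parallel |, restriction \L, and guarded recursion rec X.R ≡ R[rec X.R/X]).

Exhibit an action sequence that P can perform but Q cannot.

ccc

Reachable graph of P (4 states):
  p0 = rec X. c.(c.c.X + (0 + X)\{b,c} + (b.X + X\{a})\{c}) → ··c··> p1
  p1 = c.c.(rec X. c.(c.c.X + (0 + X)\{b,c} + (b.X + X\{a})\{c})) + (0 + (rec X. c.(c.c.X + (0 + X)\{b,c} + (b.X + X\{a})\{c})))\{b,c} + (b.(rec X. c.(c.c.X + (0 + X)\{b,c} + (b.X + X\{a})\{c})) + (rec X. c.(c.c.X + (0 + X)\{b,c} + (b.X + X\{a})\{c}))\{a})\{c} → ··b··> p2, ··c··> p3
  p2 = (rec X. c.(c.c.X + (0 + X)\{b,c} + (b.X + X\{a})\{c}))\{c} → (no moves)
  p3 = c.(rec X. c.(c.c.X + (0 + X)\{b,c} + (b.X + X\{a})\{c})) → ··c··> p0
Reachable graph of Q (4 states):
  q0 = rec X. c.(c.a.X + (0 + X)\{b,c} + (b.X + X\{a})\{c}) → ··c··> q1
  q1 = c.a.(rec X. c.(c.a.X + (0 + X)\{b,c} + (b.X + X\{a})\{c})) + (0 + (rec X. c.(c.a.X + (0 + X)\{b,c} + (b.X + X\{a})\{c})))\{b,c} + (b.(rec X. c.(c.a.X + (0 + X)\{b,c} + (b.X + X\{a})\{c})) + (rec X. c.(c.a.X + (0 + X)\{b,c} + (b.X + X\{a})\{c}))\{a})\{c} → ··b··> q2, ··c··> q3
  q2 = (rec X. c.(c.a.X + (0 + X)\{b,c} + (b.X + X\{a})\{c}))\{c} → (no moves)
  q3 = a.(rec X. c.(c.a.X + (0 + X)\{b,c} + (b.X + X\{a})\{c})) → ··a··> q0
Run σ = ⟨ccc⟩ on P: start {p0}
  [1] c ⇒ {p1}
  [2] c ⇒ {p3}
  [3] c ⇒ {p0}
  ✓ P
Run σ = ⟨ccc⟩ on Q: start {q0}
  [1] c ⇒ {q1}
  [2] c ⇒ {q3}
  [3] c ⇒ no successor for Q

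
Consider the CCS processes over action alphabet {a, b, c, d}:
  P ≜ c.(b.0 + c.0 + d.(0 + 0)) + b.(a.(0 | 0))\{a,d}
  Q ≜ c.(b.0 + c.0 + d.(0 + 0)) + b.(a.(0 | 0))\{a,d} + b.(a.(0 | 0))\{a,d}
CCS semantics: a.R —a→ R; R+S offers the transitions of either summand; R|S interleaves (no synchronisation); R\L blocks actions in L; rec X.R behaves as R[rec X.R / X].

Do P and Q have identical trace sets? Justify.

LTS(P): 5 reachable states
  s0 = c.(b.0 + c.0 + d.(0 + 0)) + b.(a.(0 | 0))\{a,d} ⊢ -b-> s1, -c-> s2
  s1 = (a.(0 | 0))\{a,d} ⊢ (no moves)
  s2 = b.0 + c.0 + d.(0 + 0) ⊢ -b-> s3, -c-> s3, -d-> s4
  s3 = 0 ⊢ (no moves)
  s4 = 0 + 0 ⊢ (no moves)
LTS(Q): 5 reachable states
  t0 = c.(b.0 + c.0 + d.(0 + 0)) + b.(a.(0 | 0))\{a,d} + b.(a.(0 | 0))\{a,d} ⊢ -b-> t1, -c-> t2
  t1 = (a.(0 | 0))\{a,d} ⊢ (no moves)
  t2 = b.0 + c.0 + d.(0 + 0) ⊢ -b-> t3, -c-> t3, -d-> t4
  t3 = 0 ⊢ (no moves)
  t4 = 0 + 0 ⊢ (no moves)
Bisimilarity quotient blocks:
  B0 = {s0, t0}
  B1 = {s2, t2}
  B2 = {s1, s3, s4, t1, t3, t4}
s0 ∈ B0, t0 ∈ B0 → same block
Bisimilar ⇒ trace-equivalent.

traces(P) = traces(Q)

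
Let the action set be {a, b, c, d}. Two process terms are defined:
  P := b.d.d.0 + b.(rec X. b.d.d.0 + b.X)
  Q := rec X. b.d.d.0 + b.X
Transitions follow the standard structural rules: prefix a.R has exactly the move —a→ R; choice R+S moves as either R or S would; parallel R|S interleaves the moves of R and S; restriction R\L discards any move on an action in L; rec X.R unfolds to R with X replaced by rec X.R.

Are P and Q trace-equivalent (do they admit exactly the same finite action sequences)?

P's transition system — 5 states:
  p0 = b.d.d.0 + b.(rec X. b.d.d.0 + b.X) has moves --b--▸ p1, --b--▸ p2
  p1 = d.d.0 has moves --d--▸ p3
  p2 = rec X. b.d.d.0 + b.X has moves --b--▸ p1, --b--▸ p2
  p3 = d.0 has moves --d--▸ p4
  p4 = 0 has moves deadlocked
Q's transition system — 4 states:
  q0 = rec X. b.d.d.0 + b.X has moves --b--▸ q0, --b--▸ q1
  q1 = d.d.0 has moves --d--▸ q2
  q2 = d.0 has moves --d--▸ q3
  q3 = 0 has moves deadlocked
Partition-refinement fixed point:
  B0 = {p0, p2, q0}
  B1 = {p1, q1}
  B2 = {p3, q2}
  B3 = {p4, q3}
p0 ∈ B0, q0 ∈ B0 → same block
Bisimilar ⇒ trace-equivalent.

YES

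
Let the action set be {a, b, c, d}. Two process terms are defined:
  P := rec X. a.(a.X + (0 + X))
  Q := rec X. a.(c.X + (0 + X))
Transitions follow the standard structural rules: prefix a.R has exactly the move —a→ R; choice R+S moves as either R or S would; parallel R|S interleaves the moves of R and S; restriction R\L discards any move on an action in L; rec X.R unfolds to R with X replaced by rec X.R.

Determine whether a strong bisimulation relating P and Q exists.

P ≁ Q

P's transition system — 2 states:
  m0 = rec X. a.(a.X + (0 + X)) → -a-> m1
  m1 = a.(rec X. a.(a.X + (0 + X))) + (0 + (rec X. a.(a.X + (0 + X)))) → -a-> m0, -a-> m1
Q's transition system — 2 states:
  n0 = rec X. a.(c.X + (0 + X)) → -a-> n1
  n1 = c.(rec X. a.(c.X + (0 + X))) + (0 + (rec X. a.(c.X + (0 + X)))) → -a-> n1, -c-> n0
Partition-refinement fixed point:
  B0 = {m0, m1}
  B1 = {n0}
  B2 = {n1}
m0 ∈ B0, n0 ∈ B1 → different blocks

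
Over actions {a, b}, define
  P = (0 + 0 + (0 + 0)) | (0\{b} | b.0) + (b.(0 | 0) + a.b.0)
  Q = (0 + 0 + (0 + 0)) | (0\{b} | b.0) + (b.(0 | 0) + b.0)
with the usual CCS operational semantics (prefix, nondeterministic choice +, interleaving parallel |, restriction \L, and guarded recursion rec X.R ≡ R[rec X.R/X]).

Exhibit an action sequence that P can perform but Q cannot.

a

P's transition system — 5 states:
  u0 = (0 + 0 + (0 + 0)) | (0\{b} | b.0) + (b.(0 | 0) + a.b.0) ⊢ =a=> u1, =b=> u2, =b=> u3
  u1 = b.0 ⊢ =b=> u4
  u2 = (0 + 0 + (0 + 0)) | (0\{b} | 0) ⊢ ·
  u3 = 0 | 0 ⊢ ·
  u4 = 0 ⊢ ·
Q's transition system — 4 states:
  v0 = (0 + 0 + (0 + 0)) | (0\{b} | b.0) + (b.(0 | 0) + b.0) ⊢ =b=> v1, =b=> v2, =b=> v3
  v1 = (0 + 0 + (0 + 0)) | (0\{b} | 0) ⊢ ·
  v2 = 0 ⊢ ·
  v3 = 0 | 0 ⊢ ·
Trace ⟨a⟩ through P, begin at {u0}:
  step 1 (a): {u1}
  ✓ P
Trace ⟨a⟩ through Q, begin at {v0}:
  step 1 (a): ∅ (Q stuck)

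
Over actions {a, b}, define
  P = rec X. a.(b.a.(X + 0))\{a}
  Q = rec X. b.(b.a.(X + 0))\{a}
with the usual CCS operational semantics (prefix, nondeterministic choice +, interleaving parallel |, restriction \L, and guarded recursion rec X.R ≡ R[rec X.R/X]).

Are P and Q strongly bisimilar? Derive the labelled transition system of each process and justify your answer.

NO

Reachable graph of P (3 states):
  u0 = rec X. a.(b.a.(X + 0))\{a} → --a--▸ u1
  u1 = (b.a.((rec X. a.(b.a.(X + 0))\{a}) + 0))\{a} → --b--▸ u2
  u2 = (a.((rec X. a.(b.a.(X + 0))\{a}) + 0))\{a} → ∅
Reachable graph of Q (3 states):
  v0 = rec X. b.(b.a.(X + 0))\{a} → --b--▸ v1
  v1 = (b.a.((rec X. b.(b.a.(X + 0))\{a}) + 0))\{a} → --b--▸ v2
  v2 = (a.((rec X. b.(b.a.(X + 0))\{a}) + 0))\{a} → ∅
Coarsest stable partition (strong bisimilarity classes):
  B0 = {u0}
  B1 = {u1, v1}
  B2 = {u2, v2}
  B3 = {v0}
u0 ∈ B0, v0 ∈ B3 → different blocks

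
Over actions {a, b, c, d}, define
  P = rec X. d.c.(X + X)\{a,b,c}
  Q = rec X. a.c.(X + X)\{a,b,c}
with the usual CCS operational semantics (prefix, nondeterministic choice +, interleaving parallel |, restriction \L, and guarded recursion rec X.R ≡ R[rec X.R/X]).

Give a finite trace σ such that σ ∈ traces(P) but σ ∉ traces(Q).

LTS(P): 4 reachable states
  s0 = rec X. d.c.(X + X)\{a,b,c} has moves =d=> s1
  s1 = c.((rec X. d.c.(X + X)\{a,b,c}) + (rec X. d.c.(X + X)\{a,b,c}))\{a,b,c} has moves =c=> s2
  s2 = ((rec X. d.c.(X + X)\{a,b,c}) + (rec X. d.c.(X + X)\{a,b,c}))\{a,b,c} has moves =d=> s3
  s3 = (c.((rec X. d.c.(X + X)\{a,b,c}) + (rec X. d.c.(X + X)\{a,b,c}))\{a,b,c})\{a,b,c} has moves ·
LTS(Q): 3 reachable states
  t0 = rec X. a.c.(X + X)\{a,b,c} has moves =a=> t1
  t1 = c.((rec X. a.c.(X + X)\{a,b,c}) + (rec X. a.c.(X + X)\{a,b,c}))\{a,b,c} has moves =c=> t2
  t2 = ((rec X. a.c.(X + X)\{a,b,c}) + (rec X. a.c.(X + X)\{a,b,c}))\{a,b,c} has moves ·
Run σ = ⟨d⟩ on P: start {s0}
  after d @ step 1: {s1}
  ✓ P
Run σ = ⟨d⟩ on Q: start {t0}
  after d @ step 1: ∅ (Q stuck)

d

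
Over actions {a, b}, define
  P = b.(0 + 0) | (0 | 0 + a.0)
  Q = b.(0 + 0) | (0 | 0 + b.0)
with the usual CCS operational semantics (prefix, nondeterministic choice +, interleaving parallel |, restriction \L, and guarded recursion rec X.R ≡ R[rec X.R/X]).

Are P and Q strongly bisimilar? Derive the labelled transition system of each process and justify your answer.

LTS(P): 4 reachable states
  m0 = b.(0 + 0) | (0 | 0 + a.0) has moves —a→ m1, —b→ m2
  m1 = b.(0 + 0) | 0 has moves —b→ m3
  m2 = (0 + 0) | (0 | 0 + a.0) has moves —a→ m3
  m3 = (0 + 0) | 0 has moves ∅
LTS(Q): 4 reachable states
  n0 = b.(0 + 0) | (0 | 0 + b.0) has moves —b→ n1, —b→ n2
  n1 = (0 + 0) | (0 | 0 + b.0) has moves —b→ n3
  n2 = b.(0 + 0) | 0 has moves —b→ n3
  n3 = (0 + 0) | 0 has moves ∅
Partition-refinement fixed point:
  B0 = {m0}
  B1 = {m2}
  B2 = {m3, n3}
  B3 = {m1, n1, n2}
  B4 = {n0}
m0 ∈ B0, n0 ∈ B4 → different blocks

P ≁ Q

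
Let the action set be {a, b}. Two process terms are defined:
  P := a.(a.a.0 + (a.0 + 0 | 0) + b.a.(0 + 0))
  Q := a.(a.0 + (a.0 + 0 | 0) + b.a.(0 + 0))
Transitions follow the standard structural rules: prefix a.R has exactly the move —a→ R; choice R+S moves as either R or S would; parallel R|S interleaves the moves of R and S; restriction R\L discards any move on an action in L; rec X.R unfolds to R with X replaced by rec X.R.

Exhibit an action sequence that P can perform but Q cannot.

Reachable graph of P (6 states):
  u0 = a.(a.a.0 + (a.0 + 0 | 0) + b.a.(0 + 0)) | -a-> u1
  u1 = a.a.0 + (a.0 + 0 | 0) + b.a.(0 + 0) | -a-> u2, -a-> u3, -b-> u4
  u2 = 0 | (no moves)
  u3 = a.0 | -a-> u2
  u4 = a.(0 + 0) | -a-> u5
  u5 = 0 + 0 | (no moves)
Reachable graph of Q (5 states):
  v0 = a.(a.0 + (a.0 + 0 | 0) + b.a.(0 + 0)) | -a-> v1
  v1 = a.0 + (a.0 + 0 | 0) + b.a.(0 + 0) | -a-> v2, -b-> v3
  v2 = 0 | (no moves)
  v3 = a.(0 + 0) | -a-> v4
  v4 = 0 + 0 | (no moves)
Run σ = ⟨aaa⟩ on P: start {u0}
  [1] a ⇒ {u1}
  [2] a ⇒ {u2, u3}
  [3] a ⇒ {u2}
  ✓ P
Run σ = ⟨aaa⟩ on Q: start {v0}
  [1] a ⇒ {v1}
  [2] a ⇒ {v2}
  [3] a ⇒ no successor for Q

aaa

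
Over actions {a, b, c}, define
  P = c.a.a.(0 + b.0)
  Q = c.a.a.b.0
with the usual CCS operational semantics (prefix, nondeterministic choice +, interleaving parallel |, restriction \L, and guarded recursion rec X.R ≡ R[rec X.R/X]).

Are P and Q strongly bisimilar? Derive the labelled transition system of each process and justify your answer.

YES

Reachable graph of P (5 states):
  s0 = c.a.a.(0 + b.0) has moves -c-> s1
  s1 = a.a.(0 + b.0) has moves -a-> s2
  s2 = a.(0 + b.0) has moves -a-> s3
  s3 = 0 + b.0 has moves -b-> s4
  s4 = 0 has moves (no moves)
Reachable graph of Q (5 states):
  t0 = c.a.a.b.0 has moves -c-> t1
  t1 = a.a.b.0 has moves -a-> t2
  t2 = a.b.0 has moves -a-> t3
  t3 = b.0 has moves -b-> t4
  t4 = 0 has moves (no moves)
Partition-refinement fixed point:
  B0 = {s0, t0}
  B1 = {s1, t1}
  B2 = {s2, t2}
  B3 = {s3, t3}
  B4 = {s4, t4}
s0 ∈ B0, t0 ∈ B0 → same block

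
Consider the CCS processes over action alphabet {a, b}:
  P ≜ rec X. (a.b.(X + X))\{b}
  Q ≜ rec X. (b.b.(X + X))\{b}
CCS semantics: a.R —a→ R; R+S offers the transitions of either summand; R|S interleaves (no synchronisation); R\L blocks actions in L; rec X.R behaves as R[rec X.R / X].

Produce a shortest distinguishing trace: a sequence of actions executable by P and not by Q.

P's transition system — 2 states:
  u0 = rec X. (a.b.(X + X))\{b} → -a-> u1
  u1 = (b.((rec X. (a.b.(X + X))\{b}) + (rec X. (a.b.(X + X))\{b})))\{b} → ·
Q's transition system — 1 states:
  v0 = rec X. (b.b.(X + X))\{b} → ·
Executing a from P (initial set {u0}):
  [1] a ⇒ {u1}
  P completes σ.
Executing a from Q (initial set {v0}):
  [1] a ⇒ ∅ (Q stuck)

a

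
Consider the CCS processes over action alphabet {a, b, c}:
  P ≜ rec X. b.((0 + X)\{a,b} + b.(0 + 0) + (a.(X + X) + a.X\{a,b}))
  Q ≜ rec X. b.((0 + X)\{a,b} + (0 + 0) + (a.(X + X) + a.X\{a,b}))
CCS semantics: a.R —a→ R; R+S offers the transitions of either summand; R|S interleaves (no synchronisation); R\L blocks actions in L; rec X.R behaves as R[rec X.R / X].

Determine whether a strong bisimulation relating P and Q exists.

not bisimilar

P's transition system — 5 states:
  u0 = rec X. b.((0 + X)\{a,b} + b.(0 + 0) + (a.(X + X) + a.X\{a,b})) :: =b=> u1
  u1 = (0 + (rec X. b.((0 + X)\{a,b} + b.(0 + 0) + (a.(X + X) + a.X\{a,b}))))\{a,b} + b.(0 + 0) + (a.((rec X. b.((0 + X)\{a,b} + b.(0 + 0) + (a.(X + X) + a.X\{a,b}))) + (rec X. b.((0 + X)\{a,b} + b.(0 + 0) + (a.(X + X) + a.X\{a,b})))) + a.(rec X. b.((0 + X)\{a,b} + b.(0 + 0) + (a.(X + X) + a.X\{a,b})))\{a,b}) :: =a=> u2, =a=> u3, =b=> u4
  u2 = (rec X. b.((0 + X)\{a,b} + b.(0 + 0) + (a.(X + X) + a.X\{a,b}))) + (rec X. b.((0 + X)\{a,b} + b.(0 + 0) + (a.(X + X) + a.X\{a,b}))) :: =b=> u1
  u3 = (rec X. b.((0 + X)\{a,b} + b.(0 + 0) + (a.(X + X) + a.X\{a,b})))\{a,b} :: ∅
  u4 = 0 + 0 :: ∅
Q's transition system — 4 states:
  v0 = rec X. b.((0 + X)\{a,b} + (0 + 0) + (a.(X + X) + a.X\{a,b})) :: =b=> v1
  v1 = (0 + (rec X. b.((0 + X)\{a,b} + (0 + 0) + (a.(X + X) + a.X\{a,b}))))\{a,b} + (0 + 0) + (a.((rec X. b.((0 + X)\{a,b} + (0 + 0) + (a.(X + X) + a.X\{a,b}))) + (rec X. b.((0 + X)\{a,b} + (0 + 0) + (a.(X + X) + a.X\{a,b})))) + a.(rec X. b.((0 + X)\{a,b} + (0 + 0) + (a.(X + X) + a.X\{a,b})))\{a,b}) :: =a=> v2, =a=> v3
  v2 = (rec X. b.((0 + X)\{a,b} + (0 + 0) + (a.(X + X) + a.X\{a,b}))) + (rec X. b.((0 + X)\{a,b} + (0 + 0) + (a.(X + X) + a.X\{a,b}))) :: =b=> v1
  v3 = (rec X. b.((0 + X)\{a,b} + (0 + 0) + (a.(X + X) + a.X\{a,b})))\{a,b} :: ∅
Partition-refinement fixed point:
  B0 = {u0, u2}
  B1 = {u1}
  B2 = {u3, u4, v3}
  B3 = {v0, v2}
  B4 = {v1}
u0 ∈ B0, v0 ∈ B3 → different blocks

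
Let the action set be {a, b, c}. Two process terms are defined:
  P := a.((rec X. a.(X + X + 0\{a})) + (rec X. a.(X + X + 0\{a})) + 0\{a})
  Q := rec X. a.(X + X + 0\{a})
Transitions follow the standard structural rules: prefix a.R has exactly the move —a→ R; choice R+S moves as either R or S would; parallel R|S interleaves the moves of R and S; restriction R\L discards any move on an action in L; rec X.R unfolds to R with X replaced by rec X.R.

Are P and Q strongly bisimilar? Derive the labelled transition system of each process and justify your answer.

YES

LTS(P): 2 reachable states
  p0 = a.((rec X. a.(X + X + 0\{a})) + (rec X. a.(X + X + 0\{a})) + 0\{a}) → =a=> p1
  p1 = (rec X. a.(X + X + 0\{a})) + (rec X. a.(X + X + 0\{a})) + 0\{a} → =a=> p1
LTS(Q): 2 reachable states
  q0 = rec X. a.(X + X + 0\{a}) → =a=> q1
  q1 = (rec X. a.(X + X + 0\{a})) + (rec X. a.(X + X + 0\{a})) + 0\{a} → =a=> q1
Partition-refinement fixed point:
  B0 = {p0, p1, q0, q1}
p0 ∈ B0, q0 ∈ B0 → same block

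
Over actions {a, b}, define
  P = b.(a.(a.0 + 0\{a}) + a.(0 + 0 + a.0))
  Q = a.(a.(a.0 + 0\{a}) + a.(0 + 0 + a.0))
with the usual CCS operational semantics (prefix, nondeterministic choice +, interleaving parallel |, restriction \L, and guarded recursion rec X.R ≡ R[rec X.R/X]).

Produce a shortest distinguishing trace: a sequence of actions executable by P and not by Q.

Reachable graph of P (5 states):
  p0 = b.(a.(a.0 + 0\{a}) + a.(0 + 0 + a.0)) ⊢ --b--▸ p1
  p1 = a.(a.0 + 0\{a}) + a.(0 + 0 + a.0) ⊢ --a--▸ p2, --a--▸ p3
  p2 = 0 + 0 + a.0 ⊢ --a--▸ p4
  p3 = a.0 + 0\{a} ⊢ --a--▸ p4
  p4 = 0 ⊢ ∅
Reachable graph of Q (5 states):
  q0 = a.(a.(a.0 + 0\{a}) + a.(0 + 0 + a.0)) ⊢ --a--▸ q1
  q1 = a.(a.0 + 0\{a}) + a.(0 + 0 + a.0) ⊢ --a--▸ q2, --a--▸ q3
  q2 = 0 + 0 + a.0 ⊢ --a--▸ q4
  q3 = a.0 + 0\{a} ⊢ --a--▸ q4
  q4 = 0 ⊢ ∅
Run σ = ⟨b⟩ on P: start {p0}
  after b @ step 1: {p1}
  ✓ P
Run σ = ⟨b⟩ on Q: start {q0}
  after b @ step 1: no successor for Q

b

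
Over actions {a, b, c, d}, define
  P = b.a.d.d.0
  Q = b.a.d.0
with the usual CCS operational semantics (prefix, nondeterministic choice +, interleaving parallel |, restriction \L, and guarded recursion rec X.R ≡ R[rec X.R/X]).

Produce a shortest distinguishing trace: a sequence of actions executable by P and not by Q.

Reachable graph of P (5 states):
  p0 = b.a.d.d.0 | ··b··> p1
  p1 = a.d.d.0 | ··a··> p2
  p2 = d.d.0 | ··d··> p3
  p3 = d.0 | ··d··> p4
  p4 = 0 | (no moves)
Reachable graph of Q (4 states):
  q0 = b.a.d.0 | ··b··> q1
  q1 = a.d.0 | ··a··> q2
  q2 = d.0 | ··d··> q3
  q3 = 0 | (no moves)
Trace ⟨badd⟩ through P, begin at {p0}:
  after b @ step 1: {p1}
  after a @ step 2: {p2}
  after d @ step 3: {p3}
  after d @ step 4: {p4}
  P completes σ.
Trace ⟨badd⟩ through Q, begin at {q0}:
  after b @ step 1: {q1}
  after a @ step 2: {q2}
  after d @ step 3: {q3}
  after d @ step 4: ∅ (Q stuck)

badd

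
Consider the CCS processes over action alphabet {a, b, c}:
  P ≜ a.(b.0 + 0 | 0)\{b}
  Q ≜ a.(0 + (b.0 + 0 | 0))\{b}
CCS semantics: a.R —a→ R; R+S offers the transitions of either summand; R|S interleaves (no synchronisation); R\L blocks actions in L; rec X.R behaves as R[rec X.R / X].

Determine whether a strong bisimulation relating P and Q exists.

YES

Reachable graph of P (2 states):
  m0 = a.(b.0 + 0 | 0)\{b} ⊢ =a=> m1
  m1 = (b.0 + 0 | 0)\{b} ⊢ ·
Reachable graph of Q (2 states):
  n0 = a.(0 + (b.0 + 0 | 0))\{b} ⊢ =a=> n1
  n1 = (0 + (b.0 + 0 | 0))\{b} ⊢ ·
Bisimilarity quotient blocks:
  B0 = {m0, n0}
  B1 = {m1, n1}
m0 ∈ B0, n0 ∈ B0 → same block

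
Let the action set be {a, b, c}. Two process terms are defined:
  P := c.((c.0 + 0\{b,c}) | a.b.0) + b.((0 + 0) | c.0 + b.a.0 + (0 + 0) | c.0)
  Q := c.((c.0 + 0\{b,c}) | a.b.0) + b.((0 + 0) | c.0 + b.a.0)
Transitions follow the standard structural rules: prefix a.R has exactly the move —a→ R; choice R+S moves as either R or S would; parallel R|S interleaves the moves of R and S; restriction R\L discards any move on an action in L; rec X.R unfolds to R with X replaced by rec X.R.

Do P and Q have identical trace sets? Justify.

LTS(P): 11 reachable states
  s0 = c.((c.0 + 0\{b,c}) | a.b.0) + b.((0 + 0) | c.0 + b.a.0 + (0 + 0) | c.0) | =b=> s1, =c=> s2
  s1 = (0 + 0) | c.0 + b.a.0 + (0 + 0) | c.0 | =b=> s3, =c=> s4
  s2 = (c.0 + 0\{b,c}) | a.b.0 | =a=> s5, =c=> s6
  s3 = a.0 | =a=> s7
  s4 = (0 + 0) | 0 | (no moves)
  s5 = (c.0 + 0\{b,c}) | b.0 | =b=> s8, =c=> s9
  s6 = 0 | a.b.0 | =a=> s9
  s7 = 0 | (no moves)
  s8 = (c.0 + 0\{b,c}) | 0 | =c=> s10
  s9 = 0 | b.0 | =b=> s10
  s10 = 0 | 0 | (no moves)
LTS(Q): 11 reachable states
  t0 = c.((c.0 + 0\{b,c}) | a.b.0) + b.((0 + 0) | c.0 + b.a.0) | =b=> t1, =c=> t2
  t1 = (0 + 0) | c.0 + b.a.0 | =b=> t3, =c=> t4
  t2 = (c.0 + 0\{b,c}) | a.b.0 | =a=> t5, =c=> t6
  t3 = a.0 | =a=> t7
  t4 = (0 + 0) | 0 | (no moves)
  t5 = (c.0 + 0\{b,c}) | b.0 | =b=> t8, =c=> t9
  t6 = 0 | a.b.0 | =a=> t9
  t7 = 0 | (no moves)
  t8 = (c.0 + 0\{b,c}) | 0 | =c=> t10
  t9 = 0 | b.0 | =b=> t10
  t10 = 0 | 0 | (no moves)
Bisimilarity quotient blocks:
  B0 = {s0, t0}
  B1 = {s2, t2}
  B2 = {s5, t5}
  B3 = {s9, t9}
  B4 = {s10, s4, s7, t10, t4, t7}
  B5 = {s8, t8}
  B6 = {s6, t6}
  B7 = {s1, t1}
  B8 = {s3, t3}
s0 ∈ B0, t0 ∈ B0 → same block
Bisimilar ⇒ trace-equivalent.

trace-equivalent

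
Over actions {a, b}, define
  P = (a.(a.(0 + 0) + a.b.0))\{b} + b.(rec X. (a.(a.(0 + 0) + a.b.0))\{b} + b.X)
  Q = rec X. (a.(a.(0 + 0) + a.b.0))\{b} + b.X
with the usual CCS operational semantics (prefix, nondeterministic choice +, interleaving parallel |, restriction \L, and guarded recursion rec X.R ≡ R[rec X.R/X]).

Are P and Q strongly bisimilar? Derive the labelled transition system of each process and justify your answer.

LTS(P): 5 reachable states
  m0 = (a.(a.(0 + 0) + a.b.0))\{b} + b.(rec X. (a.(a.(0 + 0) + a.b.0))\{b} + b.X) :: --a--▸ m1, --b--▸ m2
  m1 = (a.(0 + 0) + a.b.0)\{b} :: --a--▸ m3, --a--▸ m4
  m2 = rec X. (a.(a.(0 + 0) + a.b.0))\{b} + b.X :: --a--▸ m1, --b--▸ m2
  m3 = (0 + 0)\{b} :: deadlocked
  m4 = (b.0)\{b} :: deadlocked
LTS(Q): 4 reachable states
  n0 = rec X. (a.(a.(0 + 0) + a.b.0))\{b} + b.X :: --a--▸ n1, --b--▸ n0
  n1 = (a.(0 + 0) + a.b.0)\{b} :: --a--▸ n2, --a--▸ n3
  n2 = (0 + 0)\{b} :: deadlocked
  n3 = (b.0)\{b} :: deadlocked
Coarsest stable partition (strong bisimilarity classes):
  B0 = {m0, m2, n0}
  B1 = {m1, n1}
  B2 = {m3, m4, n2, n3}
m0 ∈ B0, n0 ∈ B0 → same block

P ~ Q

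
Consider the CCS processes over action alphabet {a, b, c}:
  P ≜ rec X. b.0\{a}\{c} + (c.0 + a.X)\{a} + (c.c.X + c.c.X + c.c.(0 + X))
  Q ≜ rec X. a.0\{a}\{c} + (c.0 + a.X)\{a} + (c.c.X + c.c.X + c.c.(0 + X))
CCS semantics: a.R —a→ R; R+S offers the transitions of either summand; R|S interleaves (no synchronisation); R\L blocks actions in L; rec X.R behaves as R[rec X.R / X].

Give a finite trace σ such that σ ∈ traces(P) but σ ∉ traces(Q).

Reachable graph of P (6 states):
  m0 = rec X. b.0\{a}\{c} + (c.0 + a.X)\{a} + (c.c.X + c.c.X + c.c.(0 + X)) → --b--▸ m1, --c--▸ m2, --c--▸ m3, --c--▸ m4
  m1 = 0\{a}\{c} → deadlocked
  m2 = 0\{a} → deadlocked
  m3 = c.(0 + (rec X. b.0\{a}\{c} + (c.0 + a.X)\{a} + (c.c.X + c.c.X + c.c.(0 + X)))) → --c--▸ m5
  m4 = c.(rec X. b.0\{a}\{c} + (c.0 + a.X)\{a} + (c.c.X + c.c.X + c.c.(0 + X))) → --c--▸ m0
  m5 = 0 + (rec X. b.0\{a}\{c} + (c.0 + a.X)\{a} + (c.c.X + c.c.X + c.c.(0 + X))) → --b--▸ m1, --c--▸ m2, --c--▸ m3, --c--▸ m4
Reachable graph of Q (6 states):
  n0 = rec X. a.0\{a}\{c} + (c.0 + a.X)\{a} + (c.c.X + c.c.X + c.c.(0 + X)) → --a--▸ n1, --c--▸ n2, --c--▸ n3, --c--▸ n4
  n1 = 0\{a}\{c} → deadlocked
  n2 = 0\{a} → deadlocked
  n3 = c.(0 + (rec X. a.0\{a}\{c} + (c.0 + a.X)\{a} + (c.c.X + c.c.X + c.c.(0 + X)))) → --c--▸ n5
  n4 = c.(rec X. a.0\{a}\{c} + (c.0 + a.X)\{a} + (c.c.X + c.c.X + c.c.(0 + X))) → --c--▸ n0
  n5 = 0 + (rec X. a.0\{a}\{c} + (c.0 + a.X)\{a} + (c.c.X + c.c.X + c.c.(0 + X))) → --a--▸ n1, --c--▸ n2, --c--▸ n3, --c--▸ n4
Run σ = ⟨b⟩ on P: start {m0}
  [1] b ⇒ {m1}
  P completes σ.
Run σ = ⟨b⟩ on Q: start {n0}
  [1] b ⇒ ∅ (Q stuck)

b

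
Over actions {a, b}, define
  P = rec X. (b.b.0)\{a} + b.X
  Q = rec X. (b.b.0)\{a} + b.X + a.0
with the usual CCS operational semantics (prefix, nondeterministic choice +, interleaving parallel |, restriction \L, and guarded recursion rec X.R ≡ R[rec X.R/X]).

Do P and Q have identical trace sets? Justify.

LTS(P): 3 reachable states
  u0 = rec X. (b.b.0)\{a} + b.X :: -b-> u0, -b-> u1
  u1 = (b.0)\{a} :: -b-> u2
  u2 = 0\{a} :: ·
LTS(Q): 4 reachable states
  v0 = rec X. (b.b.0)\{a} + b.X + a.0 :: -a-> v1, -b-> v0, -b-> v2
  v1 = 0 :: ·
  v2 = (b.0)\{a} :: -b-> v3
  v3 = 0\{a} :: ·
Trace ⟨a⟩ through Q, begin at {v0}:
  [1] a ⇒ {v1}
  Q completes σ.
Trace ⟨a⟩ through P, begin at {u0}:
  [1] a ⇒ ∅  — P cannot continue

trace-distinct — witness ⟨a⟩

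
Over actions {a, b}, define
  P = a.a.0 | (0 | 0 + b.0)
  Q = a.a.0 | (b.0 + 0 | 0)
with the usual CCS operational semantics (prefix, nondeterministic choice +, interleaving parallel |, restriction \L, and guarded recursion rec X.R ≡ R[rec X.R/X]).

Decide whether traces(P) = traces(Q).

P's transition system — 6 states:
  m0 = a.a.0 | (0 | 0 + b.0) :: =a=> m1, =b=> m2
  m1 = a.0 | (0 | 0 + b.0) :: =a=> m3, =b=> m4
  m2 = a.a.0 | 0 :: =a=> m4
  m3 = 0 | (0 | 0 + b.0) :: =b=> m5
  m4 = a.0 | 0 :: =a=> m5
  m5 = 0 | 0 :: stopped
Q's transition system — 6 states:
  n0 = a.a.0 | (b.0 + 0 | 0) :: =a=> n1, =b=> n2
  n1 = a.0 | (b.0 + 0 | 0) :: =a=> n3, =b=> n4
  n2 = a.a.0 | 0 :: =a=> n4
  n3 = 0 | (b.0 + 0 | 0) :: =b=> n5
  n4 = a.0 | 0 :: =a=> n5
  n5 = 0 | 0 :: stopped
Coarsest stable partition (strong bisimilarity classes):
  B0 = {m0, n0}
  B1 = {m1, n1}
  B2 = {m3, n3}
  B3 = {m5, n5}
  B4 = {m4, n4}
  B5 = {m2, n2}
m0 ∈ B0, n0 ∈ B0 → same block
Bisimilar ⇒ trace-equivalent.

traces(P) = traces(Q)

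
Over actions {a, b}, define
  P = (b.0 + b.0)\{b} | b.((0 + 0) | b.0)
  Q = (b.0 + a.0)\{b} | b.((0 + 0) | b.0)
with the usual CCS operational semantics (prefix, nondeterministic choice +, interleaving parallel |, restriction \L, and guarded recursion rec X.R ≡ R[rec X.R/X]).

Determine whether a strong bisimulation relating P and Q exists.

not bisimilar

P's transition system — 3 states:
  u0 = (b.0 + b.0)\{b} | b.((0 + 0) | b.0) | =b=> u1
  u1 = (b.0 + b.0)\{b} | ((0 + 0) | b.0) | =b=> u2
  u2 = (b.0 + b.0)\{b} | ((0 + 0) | 0) | ·
Q's transition system — 6 states:
  v0 = (b.0 + a.0)\{b} | b.((0 + 0) | b.0) | =a=> v1, =b=> v2
  v1 = 0\{b} | b.((0 + 0) | b.0) | =b=> v3
  v2 = (b.0 + a.0)\{b} | ((0 + 0) | b.0) | =a=> v3, =b=> v4
  v3 = 0\{b} | ((0 + 0) | b.0) | =b=> v5
  v4 = (b.0 + a.0)\{b} | ((0 + 0) | 0) | =a=> v5
  v5 = 0\{b} | ((0 + 0) | 0) | ·
Partition-refinement fixed point:
  B0 = {u0, v1}
  B1 = {u1, v3}
  B2 = {u2, v5}
  B3 = {v0}
  B4 = {v2}
  B5 = {v4}
u0 ∈ B0, v0 ∈ B3 → different blocks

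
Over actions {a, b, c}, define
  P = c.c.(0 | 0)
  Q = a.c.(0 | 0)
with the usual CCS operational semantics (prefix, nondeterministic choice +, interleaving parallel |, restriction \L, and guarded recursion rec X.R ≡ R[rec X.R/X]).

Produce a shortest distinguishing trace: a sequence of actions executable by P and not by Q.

P's transition system — 3 states:
  u0 = c.c.(0 | 0) → =c=> u1
  u1 = c.(0 | 0) → =c=> u2
  u2 = 0 | 0 → ·
Q's transition system — 3 states:
  v0 = a.c.(0 | 0) → =a=> v1
  v1 = c.(0 | 0) → =c=> v2
  v2 = 0 | 0 → ·
Trace ⟨c⟩ through P, begin at {u0}:
  after c @ step 1: {u1}
  ✓ P
Trace ⟨c⟩ through Q, begin at {v0}:
  after c @ step 1: no successor for Q

c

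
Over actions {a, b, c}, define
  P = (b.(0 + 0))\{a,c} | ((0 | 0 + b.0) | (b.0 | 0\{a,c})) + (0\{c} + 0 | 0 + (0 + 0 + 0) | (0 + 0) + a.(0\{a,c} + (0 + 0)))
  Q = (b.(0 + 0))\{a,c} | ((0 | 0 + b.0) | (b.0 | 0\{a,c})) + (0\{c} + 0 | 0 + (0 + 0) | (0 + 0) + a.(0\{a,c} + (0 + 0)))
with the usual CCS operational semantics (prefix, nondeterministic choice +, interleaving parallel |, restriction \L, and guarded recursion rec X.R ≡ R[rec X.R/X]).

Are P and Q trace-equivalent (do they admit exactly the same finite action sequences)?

traces(P) = traces(Q)

P's transition system — 9 states:
  m0 = (b.(0 + 0))\{a,c} | ((0 | 0 + b.0) | (b.0 | 0\{a,c})) + (0\{c} + 0 | 0 + (0 + 0 + 0) | (0 + 0) + a.(0\{a,c} + (0 + 0))) ⊢ -a-> m1, -b-> m2, -b-> m3, -b-> m4
  m1 = 0\{a,c} + (0 + 0) ⊢ ·
  m2 = (0 + 0)\{a,c} | ((0 | 0 + b.0) | (b.0 | 0\{a,c})) ⊢ -b-> m5, -b-> m6
  m3 = (b.(0 + 0))\{a,c} | ((0 | 0 + b.0) | (0 | 0\{a,c})) ⊢ -b-> m5, -b-> m7
  m4 = (b.(0 + 0))\{a,c} | (0 | (b.0 | 0\{a,c})) ⊢ -b-> m6, -b-> m7
  m5 = (0 + 0)\{a,c} | ((0 | 0 + b.0) | (0 | 0\{a,c})) ⊢ -b-> m8
  m6 = (0 + 0)\{a,c} | (0 | (b.0 | 0\{a,c})) ⊢ -b-> m8
  m7 = (b.(0 + 0))\{a,c} | (0 | (0 | 0\{a,c})) ⊢ -b-> m8
  m8 = (0 + 0)\{a,c} | (0 | (0 | 0\{a,c})) ⊢ ·
Q's transition system — 9 states:
  n0 = (b.(0 + 0))\{a,c} | ((0 | 0 + b.0) | (b.0 | 0\{a,c})) + (0\{c} + 0 | 0 + (0 + 0) | (0 + 0) + a.(0\{a,c} + (0 + 0))) ⊢ -a-> n1, -b-> n2, -b-> n3, -b-> n4
  n1 = 0\{a,c} + (0 + 0) ⊢ ·
  n2 = (0 + 0)\{a,c} | ((0 | 0 + b.0) | (b.0 | 0\{a,c})) ⊢ -b-> n5, -b-> n6
  n3 = (b.(0 + 0))\{a,c} | ((0 | 0 + b.0) | (0 | 0\{a,c})) ⊢ -b-> n5, -b-> n7
  n4 = (b.(0 + 0))\{a,c} | (0 | (b.0 | 0\{a,c})) ⊢ -b-> n6, -b-> n7
  n5 = (0 + 0)\{a,c} | ((0 | 0 + b.0) | (0 | 0\{a,c})) ⊢ -b-> n8
  n6 = (0 + 0)\{a,c} | (0 | (b.0 | 0\{a,c})) ⊢ -b-> n8
  n7 = (b.(0 + 0))\{a,c} | (0 | (0 | 0\{a,c})) ⊢ -b-> n8
  n8 = (0 + 0)\{a,c} | (0 | (0 | 0\{a,c})) ⊢ ·
Partition-refinement fixed point:
  B0 = {m0, n0}
  B1 = {m1, m8, n1, n8}
  B2 = {m2, m3, m4, n2, n3, n4}
  B3 = {m5, m6, m7, n5, n6, n7}
m0 ∈ B0, n0 ∈ B0 → same block
Bisimilar ⇒ trace-equivalent.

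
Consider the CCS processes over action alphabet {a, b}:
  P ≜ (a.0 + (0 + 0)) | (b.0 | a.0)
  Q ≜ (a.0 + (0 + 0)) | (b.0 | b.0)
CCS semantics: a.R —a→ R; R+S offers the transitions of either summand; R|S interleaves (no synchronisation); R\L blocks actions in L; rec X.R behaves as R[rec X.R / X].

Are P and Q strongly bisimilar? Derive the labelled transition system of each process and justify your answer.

NO

Reachable graph of P (8 states):
  m0 = (a.0 + (0 + 0)) | (b.0 | a.0) ⊢ ··a··> m1, ··a··> m2, ··b··> m3
  m1 = (a.0 + (0 + 0)) | (b.0 | 0) ⊢ ··a··> m4, ··b··> m5
  m2 = 0 | (b.0 | a.0) ⊢ ··a··> m4, ··b··> m6
  m3 = (a.0 + (0 + 0)) | (0 | a.0) ⊢ ··a··> m5, ··a··> m6
  m4 = 0 | (b.0 | 0) ⊢ ··b··> m7
  m5 = (a.0 + (0 + 0)) | (0 | 0) ⊢ ··a··> m7
  m6 = 0 | (0 | a.0) ⊢ ··a··> m7
  m7 = 0 | (0 | 0) ⊢ ∅
Reachable graph of Q (8 states):
  n0 = (a.0 + (0 + 0)) | (b.0 | b.0) ⊢ ··a··> n1, ··b··> n2, ··b··> n3
  n1 = 0 | (b.0 | b.0) ⊢ ··b··> n4, ··b··> n5
  n2 = (a.0 + (0 + 0)) | (0 | b.0) ⊢ ··a··> n4, ··b··> n6
  n3 = (a.0 + (0 + 0)) | (b.0 | 0) ⊢ ··a··> n5, ··b··> n6
  n4 = 0 | (0 | b.0) ⊢ ··b··> n7
  n5 = 0 | (b.0 | 0) ⊢ ··b··> n7
  n6 = (a.0 + (0 + 0)) | (0 | 0) ⊢ ··a··> n7
  n7 = 0 | (0 | 0) ⊢ ∅
Partition-refinement fixed point:
  B0 = {m0}
  B1 = {m1, m2, n2, n3}
  B2 = {m4, n4, n5}
  B3 = {m7, n7}
  B4 = {m5, m6, n6}
  B5 = {m3}
  B6 = {n0}
  B7 = {n1}
m0 ∈ B0, n0 ∈ B6 → different blocks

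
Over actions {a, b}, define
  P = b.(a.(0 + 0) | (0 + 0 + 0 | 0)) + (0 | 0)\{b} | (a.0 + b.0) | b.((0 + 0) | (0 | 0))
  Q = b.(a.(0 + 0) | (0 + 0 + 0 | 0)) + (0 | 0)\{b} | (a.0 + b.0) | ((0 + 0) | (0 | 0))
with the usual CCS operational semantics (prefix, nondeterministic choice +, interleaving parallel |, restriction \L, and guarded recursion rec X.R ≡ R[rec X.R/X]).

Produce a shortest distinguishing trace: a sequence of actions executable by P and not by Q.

ab

Reachable graph of P (6 states):
  u0 = b.(a.(0 + 0) | (0 + 0 + 0 | 0)) + (0 | 0)\{b} | (a.0 + b.0) | b.((0 + 0) | (0 | 0)) → =a=> u1, =b=> u1, =b=> u2, =b=> u3
  u1 = (0 | 0)\{b} | 0 | b.((0 + 0) | (0 | 0)) → =b=> u4
  u2 = (0 | 0)\{b} | (a.0 + b.0) | ((0 + 0) | (0 | 0)) → =a=> u4, =b=> u4
  u3 = a.(0 + 0) | (0 + 0 + 0 | 0) → =a=> u5
  u4 = (0 | 0)\{b} | 0 | ((0 + 0) | (0 | 0)) → ·
  u5 = (0 + 0) | (0 + 0 + 0 | 0) → ·
Reachable graph of Q (4 states):
  v0 = b.(a.(0 + 0) | (0 + 0 + 0 | 0)) + (0 | 0)\{b} | (a.0 + b.0) | ((0 + 0) | (0 | 0)) → =a=> v1, =b=> v1, =b=> v2
  v1 = (0 | 0)\{b} | 0 | ((0 + 0) | (0 | 0)) → ·
  v2 = a.(0 + 0) | (0 + 0 + 0 | 0) → =a=> v3
  v3 = (0 + 0) | (0 + 0 + 0 | 0) → ·
Executing ab from P (initial set {u0}):
  after a @ step 1: {u1}
  after b @ step 2: {u4}
  — P admits the full trace.
Executing ab from Q (initial set {v0}):
  after a @ step 1: {v1}
  after b @ step 2: no successor for Q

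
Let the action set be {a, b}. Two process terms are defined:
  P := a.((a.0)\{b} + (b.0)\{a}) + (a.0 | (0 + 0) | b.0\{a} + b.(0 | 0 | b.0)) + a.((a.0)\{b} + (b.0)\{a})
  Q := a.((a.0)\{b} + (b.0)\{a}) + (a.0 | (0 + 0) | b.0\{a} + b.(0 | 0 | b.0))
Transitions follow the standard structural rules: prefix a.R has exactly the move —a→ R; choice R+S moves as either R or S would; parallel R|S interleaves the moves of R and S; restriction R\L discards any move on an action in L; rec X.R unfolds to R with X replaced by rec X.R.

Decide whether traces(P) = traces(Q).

YES

P's transition system — 9 states:
  m0 = a.((a.0)\{b} + (b.0)\{a}) + (a.0 | (0 + 0) | b.0\{a} + b.(0 | 0 | b.0)) + a.((a.0)\{b} + (b.0)\{a}) has moves --a--▸ m1, --a--▸ m2, --b--▸ m3, --b--▸ m4
  m1 = (a.0)\{b} + (b.0)\{a} has moves --a--▸ m5, --b--▸ m6
  m2 = 0 | (0 + 0) | b.0\{a} has moves --b--▸ m7
  m3 = 0 | 0 | b.0 has moves --b--▸ m8
  m4 = a.0 | (0 + 0) | 0\{a} has moves --a--▸ m7
  m5 = 0\{b} has moves ·
  m6 = 0\{a} has moves ·
  m7 = 0 | (0 + 0) | 0\{a} has moves ·
  m8 = 0 | 0 | 0 has moves ·
Q's transition system — 9 states:
  n0 = a.((a.0)\{b} + (b.0)\{a}) + (a.0 | (0 + 0) | b.0\{a} + b.(0 | 0 | b.0)) has moves --a--▸ n1, --a--▸ n2, --b--▸ n3, --b--▸ n4
  n1 = (a.0)\{b} + (b.0)\{a} has moves --a--▸ n5, --b--▸ n6
  n2 = 0 | (0 + 0) | b.0\{a} has moves --b--▸ n7
  n3 = 0 | 0 | b.0 has moves --b--▸ n8
  n4 = a.0 | (0 + 0) | 0\{a} has moves --a--▸ n7
  n5 = 0\{b} has moves ·
  n6 = 0\{a} has moves ·
  n7 = 0 | (0 + 0) | 0\{a} has moves ·
  n8 = 0 | 0 | 0 has moves ·
Bisimilarity quotient blocks:
  B0 = {m0, n0}
  B1 = {m2, m3, n2, n3}
  B2 = {m5, m6, m7, m8, n5, n6, n7, n8}
  B3 = {m4, n4}
  B4 = {m1, n1}
m0 ∈ B0, n0 ∈ B0 → same block
Bisimilar ⇒ trace-equivalent.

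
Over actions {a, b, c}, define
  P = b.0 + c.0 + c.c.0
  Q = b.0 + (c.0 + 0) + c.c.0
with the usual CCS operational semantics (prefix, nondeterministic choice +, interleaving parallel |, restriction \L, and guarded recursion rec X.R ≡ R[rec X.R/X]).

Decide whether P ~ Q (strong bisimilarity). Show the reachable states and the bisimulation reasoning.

P ~ Q

LTS(P): 3 reachable states
  m0 = b.0 + c.0 + c.c.0 | =b=> m1, =c=> m1, =c=> m2
  m1 = 0 | ·
  m2 = c.0 | =c=> m1
LTS(Q): 3 reachable states
  n0 = b.0 + (c.0 + 0) + c.c.0 | =b=> n1, =c=> n1, =c=> n2
  n1 = 0 | ·
  n2 = c.0 | =c=> n1
Coarsest stable partition (strong bisimilarity classes):
  B0 = {m0, n0}
  B1 = {m2, n2}
  B2 = {m1, n1}
m0 ∈ B0, n0 ∈ B0 → same block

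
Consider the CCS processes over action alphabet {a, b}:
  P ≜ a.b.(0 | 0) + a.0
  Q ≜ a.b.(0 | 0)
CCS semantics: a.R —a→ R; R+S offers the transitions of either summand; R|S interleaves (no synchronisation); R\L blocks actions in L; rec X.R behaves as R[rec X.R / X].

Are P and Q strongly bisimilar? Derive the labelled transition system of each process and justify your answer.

Reachable graph of P (4 states):
  s0 = a.b.(0 | 0) + a.0 :: -a-> s1, -a-> s2
  s1 = 0 :: deadlocked
  s2 = b.(0 | 0) :: -b-> s3
  s3 = 0 | 0 :: deadlocked
Reachable graph of Q (3 states):
  t0 = a.b.(0 | 0) :: -a-> t1
  t1 = b.(0 | 0) :: -b-> t2
  t2 = 0 | 0 :: deadlocked
Coarsest stable partition (strong bisimilarity classes):
  B0 = {s0}
  B1 = {s1, s3, t2}
  B2 = {s2, t1}
  B3 = {t0}
s0 ∈ B0, t0 ∈ B3 → different blocks

not bisimilar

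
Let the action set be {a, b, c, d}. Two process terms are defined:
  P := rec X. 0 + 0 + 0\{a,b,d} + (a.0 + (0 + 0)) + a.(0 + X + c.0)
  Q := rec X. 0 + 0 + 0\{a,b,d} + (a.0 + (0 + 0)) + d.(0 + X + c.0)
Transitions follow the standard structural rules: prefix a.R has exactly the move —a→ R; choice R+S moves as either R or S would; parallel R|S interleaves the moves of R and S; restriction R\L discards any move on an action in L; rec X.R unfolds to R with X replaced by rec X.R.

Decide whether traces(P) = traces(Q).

traces(P) ≠ traces(Q) — witness ⟨aa⟩

LTS(P): 3 reachable states
  m0 = rec X. 0 + 0 + 0\{a,b,d} + (a.0 + (0 + 0)) + a.(0 + X + c.0) | —a→ m1, —a→ m2
  m1 = 0 | ·
  m2 = 0 + (rec X. 0 + 0 + 0\{a,b,d} + (a.0 + (0 + 0)) + a.(0 + X + c.0)) + c.0 | —a→ m1, —a→ m2, —c→ m1
LTS(Q): 3 reachable states
  n0 = rec X. 0 + 0 + 0\{a,b,d} + (a.0 + (0 + 0)) + d.(0 + X + c.0) | —a→ n1, —d→ n2
  n1 = 0 | ·
  n2 = 0 + (rec X. 0 + 0 + 0\{a,b,d} + (a.0 + (0 + 0)) + d.(0 + X + c.0)) + c.0 | —a→ n1, —c→ n1, —d→ n2
Run σ = ⟨aa⟩ on P: start {m0}
  after a @ step 1: {m1, m2}
  after a @ step 2: {m1, m2}
  ✓ P
Run σ = ⟨aa⟩ on Q: start {n0}
  after a @ step 1: {n1}
  after a @ step 2: ∅ (Q stuck)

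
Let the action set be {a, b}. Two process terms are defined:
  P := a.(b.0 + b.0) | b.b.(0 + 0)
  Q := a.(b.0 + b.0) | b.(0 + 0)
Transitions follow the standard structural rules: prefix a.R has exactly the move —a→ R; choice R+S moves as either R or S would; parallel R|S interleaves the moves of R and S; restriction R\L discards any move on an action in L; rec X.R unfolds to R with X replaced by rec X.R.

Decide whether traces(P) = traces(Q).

traces(P) ≠ traces(Q) — witness ⟨bb⟩

Reachable graph of P (9 states):
  m0 = a.(b.0 + b.0) | b.b.(0 + 0) has moves --a--▸ m1, --b--▸ m2
  m1 = (b.0 + b.0) | b.b.(0 + 0) has moves --b--▸ m3, --b--▸ m4
  m2 = a.(b.0 + b.0) | b.(0 + 0) has moves --a--▸ m3, --b--▸ m5
  m3 = (b.0 + b.0) | b.(0 + 0) has moves --b--▸ m6, --b--▸ m7
  m4 = 0 | b.b.(0 + 0) has moves --b--▸ m7
  m5 = a.(b.0 + b.0) | (0 + 0) has moves --a--▸ m6
  m6 = (b.0 + b.0) | (0 + 0) has moves --b--▸ m8
  m7 = 0 | b.(0 + 0) has moves --b--▸ m8
  m8 = 0 | (0 + 0) has moves deadlocked
Reachable graph of Q (6 states):
  n0 = a.(b.0 + b.0) | b.(0 + 0) has moves --a--▸ n1, --b--▸ n2
  n1 = (b.0 + b.0) | b.(0 + 0) has moves --b--▸ n3, --b--▸ n4
  n2 = a.(b.0 + b.0) | (0 + 0) has moves --a--▸ n3
  n3 = (b.0 + b.0) | (0 + 0) has moves --b--▸ n5
  n4 = 0 | b.(0 + 0) has moves --b--▸ n5
  n5 = 0 | (0 + 0) has moves deadlocked
Trace ⟨bb⟩ through P, begin at {m0}:
  after b @ step 1: {m2}
  after b @ step 2: {m5}
  P completes σ.
Trace ⟨bb⟩ through Q, begin at {n0}:
  after b @ step 1: {n2}
  after b @ step 2: ∅  — Q cannot continue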